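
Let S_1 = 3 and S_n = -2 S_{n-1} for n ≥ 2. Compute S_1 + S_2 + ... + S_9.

S_2 = -2(3) = -6
S_3 = -2(-6) = 12
S_4 = -2(12) = -24
S_5 = -2(-24) = 48
S_6 = -2(48) = -96
S_7 = -2(-96) = 192
S_8 = -2(192) = -384
S_9 = -2(-384) = 768
Sum = 3 + (-6) + 12 + (-24) + 48 + (-96) + 192 + (-384) + 768 = 513

513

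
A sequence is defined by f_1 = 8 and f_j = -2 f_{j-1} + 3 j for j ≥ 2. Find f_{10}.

f_2 = -2(8) + 6 = -10
f_3 = -2(-10) + 9 = 29
f_4 = -2(29) + 12 = -46
f_5 = -2(-46) + 15 = 107
f_6 = -2(107) + 18 = -196
f_7 = -2(-196) + 21 = 413
f_8 = -2(413) + 24 = -802
f_9 = -2(-802) + 27 = 1631
f_{10} = -2(1631) + 30 = -3232

-3232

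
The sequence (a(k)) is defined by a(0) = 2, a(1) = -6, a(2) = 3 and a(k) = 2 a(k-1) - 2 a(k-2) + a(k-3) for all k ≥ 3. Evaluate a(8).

3

a(3) = 2·3 - 2·(-6) + 2 = 20
a(4) = 2·20 - 2·3 + (-6) = 28
a(5) = 2·28 - 2·20 + 3 = 19
a(6) = 2·19 - 2·28 + 20 = 2
a(7) = 2·2 - 2·19 + 28 = -6
a(8) = 2·(-6) - 2·2 + 19 = 3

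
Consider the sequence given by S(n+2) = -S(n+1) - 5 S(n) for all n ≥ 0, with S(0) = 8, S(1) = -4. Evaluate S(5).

-404

S(2) = -(-4) - 5·8 = -36
S(3) = -(-36) - 5·(-4) = 56
S(4) = -56 - 5·(-36) = 124
S(5) = -124 - 5·56 = -404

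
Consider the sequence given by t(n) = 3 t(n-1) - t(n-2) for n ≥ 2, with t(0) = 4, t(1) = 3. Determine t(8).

1453

t(2) = 3(3) - 4 = 5
t(3) = 3(5) - 3 = 12
t(4) = 3(12) - 5 = 31
t(5) = 3(31) - 12 = 81
t(6) = 3(81) - 31 = 212
t(7) = 3(212) - 81 = 555
t(8) = 3(555) - 212 = 1453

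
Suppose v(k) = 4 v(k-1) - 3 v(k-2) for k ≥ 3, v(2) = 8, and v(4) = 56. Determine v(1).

Let v(1) = y.
v(3) = 32 - 3y
v(4) = 104 - 12y
So 104 - 12y = 56, giving y = 4.

4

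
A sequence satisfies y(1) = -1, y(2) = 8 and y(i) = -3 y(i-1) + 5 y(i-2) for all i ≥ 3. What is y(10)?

y(3) = -3*8 + 5*(-1) = -29
y(4) = -3*(-29) + 5*8 = 127
y(5) = -3*127 + 5*(-29) = -526
y(6) = -3*(-526) + 5*127 = 2213
y(7) = -3*2213 + 5*(-526) = -9269
y(8) = -3*(-9269) + 5*2213 = 38872
y(9) = -3*38872 + 5*(-9269) = -162961
y(10) = -3*(-162961) + 5*38872 = 683243

683243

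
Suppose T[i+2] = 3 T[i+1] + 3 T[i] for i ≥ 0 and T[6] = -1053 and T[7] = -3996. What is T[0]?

Rearranging, T[i-2] = (T[i] - 3 T[i-1]) / 3.
T[5] = (-3996 - 3(-1053)) / 3 = -837/3 = -279
T[4] = (-1053 - 3(-279)) / 3 = -216/3 = -72
T[3] = (-279 - 3(-72)) / 3 = -63/3 = -21
T[2] = (-72 - 3(-21)) / 3 = -9/3 = -3
T[1] = (-21 - 3(-3)) / 3 = -12/3 = -4
T[0] = (-3 - 3(-4)) / 3 = 9/3 = 3

3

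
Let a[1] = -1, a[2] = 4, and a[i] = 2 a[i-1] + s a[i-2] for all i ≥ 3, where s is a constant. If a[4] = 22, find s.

a[3] = 8 - s
a[4] = 16 + 2s
So 16 + 2s = 22, giving s = 3.

3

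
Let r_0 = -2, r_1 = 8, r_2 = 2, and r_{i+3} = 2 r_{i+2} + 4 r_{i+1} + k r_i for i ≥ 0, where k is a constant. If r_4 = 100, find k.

r_3 = 36 - 2k
r_4 = 80 + 4k
So 80 + 4k = 100, giving k = 5.

5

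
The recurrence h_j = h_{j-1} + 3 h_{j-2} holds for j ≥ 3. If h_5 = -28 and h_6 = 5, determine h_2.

8

Rearranging, h_{j-2} = (h_j - h_{j-1}) / 3.
h_4 = (5 - (-28)) / 3 = 33/3 = 11
h_3 = (-28 - 11) / 3 = -39/3 = -13
h_2 = (11 - (-13)) / 3 = 24/3 = 8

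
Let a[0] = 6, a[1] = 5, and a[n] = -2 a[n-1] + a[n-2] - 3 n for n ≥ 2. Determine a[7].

a[2] = -2(5) + 6 - 6 = -10
a[3] = -2(-10) + 5 - 9 = 16
a[4] = -2(16) + (-10) - 12 = -54
a[5] = -2(-54) + 16 - 15 = 109
a[6] = -2(109) + (-54) - 18 = -290
a[7] = -2(-290) + 109 - 21 = 668

668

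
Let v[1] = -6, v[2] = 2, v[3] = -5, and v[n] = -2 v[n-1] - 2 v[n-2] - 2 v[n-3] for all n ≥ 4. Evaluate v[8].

80

v[4] = -2·(-5) - 2·2 - 2·(-6) = 18
v[5] = -2·18 - 2·(-5) - 2·2 = -30
v[6] = -2·(-30) - 2·18 - 2·(-5) = 34
v[7] = -2·34 - 2·(-30) - 2·18 = -44
v[8] = -2·(-44) - 2·34 - 2·(-30) = 80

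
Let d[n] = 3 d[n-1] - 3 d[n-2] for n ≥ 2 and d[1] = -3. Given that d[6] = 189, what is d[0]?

-7

Let d[0] = y.
d[2] = -9 - 3y
d[3] = -18 - 9y
d[4] = -27 - 18y
d[5] = -27 - 27y
d[6] = -27y
So -27y = 189, giving y = -7.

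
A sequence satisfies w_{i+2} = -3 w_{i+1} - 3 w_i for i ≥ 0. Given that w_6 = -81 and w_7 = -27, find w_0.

3

Rearranging, w_{i-2} = (w_i + 3 w_{i-1}) / -3.
w_5 = (-27 + 3*(-81)) / -3 = -270/-3 = 90
w_4 = (-81 + 3*90) / -3 = 189/-3 = -63
w_3 = (90 + 3*(-63)) / -3 = -99/-3 = 33
w_2 = (-63 + 3*33) / -3 = 36/-3 = -12
w_1 = (33 + 3*(-12)) / -3 = -3/-3 = 1
w_0 = (-12 + 3*1) / -3 = -9/-3 = 3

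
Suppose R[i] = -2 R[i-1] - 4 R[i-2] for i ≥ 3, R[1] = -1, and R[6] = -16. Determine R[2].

Let R[2] = w.
R[3] = 4 - 2w
R[4] = -8
R[5] = 8w
R[6] = 32 - 16w
So 32 - 16w = -16, giving w = 3.

3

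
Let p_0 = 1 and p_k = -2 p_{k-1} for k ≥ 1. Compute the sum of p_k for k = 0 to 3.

-5

p_1 = -2*1 = -2
p_2 = -2*(-2) = 4
p_3 = -2*4 = -8
Sum = 1 + (-2) + 4 + (-8) = -5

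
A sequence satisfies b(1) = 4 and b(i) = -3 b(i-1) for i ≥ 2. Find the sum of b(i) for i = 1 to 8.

-6560

b(2) = -3*4 = -12
b(3) = -3*(-12) = 36
b(4) = -3*36 = -108
b(5) = -3*(-108) = 324
b(6) = -3*324 = -972
b(7) = -3*(-972) = 2916
b(8) = -3*2916 = -8748
Sum = 4 + (-12) + 36 + (-108) + 324 + (-972) + 2916 + (-8748) = -6560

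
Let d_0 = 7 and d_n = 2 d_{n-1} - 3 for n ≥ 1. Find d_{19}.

The fixed point is -3/(1 - 2) = 3, so d_n - 3 = 2(d_{n-1} - 3).
Hence d_n = 4·2^n + 3.
d_{19} = 4·2^{19} + 3 = 4·524288 + 3 = 2097155.

2097155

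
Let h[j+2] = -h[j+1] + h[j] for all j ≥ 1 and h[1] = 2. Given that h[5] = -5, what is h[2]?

Let h[2] = z.
h[3] = 2 - z
h[4] = -2 + 2z
h[5] = 4 - 3z
So 4 - 3z = -5, giving z = 3.

3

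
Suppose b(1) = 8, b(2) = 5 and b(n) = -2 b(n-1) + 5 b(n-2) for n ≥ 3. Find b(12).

b(3) = -2*5 + 5*8 = 30
b(4) = -2*30 + 5*5 = -35
b(5) = -2*(-35) + 5*30 = 220
b(6) = -2*220 + 5*(-35) = -615
b(7) = -2*(-615) + 5*220 = 2330
b(8) = -2*2330 + 5*(-615) = -7735
b(9) = -2*(-7735) + 5*2330 = 27120
b(10) = -2*27120 + 5*(-7735) = -92915
b(11) = -2*(-92915) + 5*27120 = 321430
b(12) = -2*321430 + 5*(-92915) = -1107435

-1107435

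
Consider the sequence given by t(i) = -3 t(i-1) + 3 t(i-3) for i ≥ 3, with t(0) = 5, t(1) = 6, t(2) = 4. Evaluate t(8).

t(3) = -3*4 + 3*5 = 3
t(4) = -3*3 + 3*6 = 9
t(5) = -3*9 + 3*4 = -15
t(6) = -3*(-15) + 3*3 = 54
t(7) = -3*54 + 3*9 = -135
t(8) = -3*(-135) + 3*(-15) = 360

360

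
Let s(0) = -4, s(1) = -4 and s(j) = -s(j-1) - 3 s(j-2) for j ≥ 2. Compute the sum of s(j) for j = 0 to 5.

s(2) = -(-4) - 3*(-4) = 16
s(3) = -16 - 3*(-4) = -4
s(4) = -(-4) - 3*16 = -44
s(5) = -(-44) - 3*(-4) = 56
Sum = (-4) + (-4) + 16 + (-4) + (-44) + 56 = 16

16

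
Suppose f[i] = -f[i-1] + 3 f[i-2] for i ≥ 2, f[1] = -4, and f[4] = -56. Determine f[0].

-7

Let f[0] = z.
f[2] = 4 + 3z
f[3] = -16 - 3z
f[4] = 28 + 12z
So 28 + 12z = -56, giving z = -7.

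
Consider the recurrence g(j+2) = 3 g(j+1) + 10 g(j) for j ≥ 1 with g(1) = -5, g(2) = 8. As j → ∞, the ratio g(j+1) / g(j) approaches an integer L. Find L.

The characteristic equation is r^2 - 3r - 10 = 0, which factors as (r - 5)(r + 2) = 0.
So the roots are 5 and -2. Since |5| > |-2| and the coefficient of 5^j is non-zero, the ratio tends to 5.

5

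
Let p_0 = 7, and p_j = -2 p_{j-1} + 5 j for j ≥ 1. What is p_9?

-2999

p_1 = -2*7 + 5 = -9
p_2 = -2*(-9) + 10 = 28
p_3 = -2*28 + 15 = -41
p_4 = -2*(-41) + 20 = 102
p_5 = -2*102 + 25 = -179
p_6 = -2*(-179) + 30 = 388
p_7 = -2*388 + 35 = -741
p_8 = -2*(-741) + 40 = 1522
p_9 = -2*1522 + 45 = -2999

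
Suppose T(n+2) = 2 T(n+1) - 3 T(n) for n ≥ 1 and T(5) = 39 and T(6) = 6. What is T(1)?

-5

Rearranging, T(n-2) = (T(n) - 2 T(n-1)) / -3.
T(4) = (6 - 2·39) / -3 = -72/-3 = 24
T(3) = (39 - 2·24) / -3 = -9/-3 = 3
T(2) = (24 - 2·3) / -3 = 18/-3 = -6
T(1) = (3 - 2·(-6)) / -3 = 15/-3 = -5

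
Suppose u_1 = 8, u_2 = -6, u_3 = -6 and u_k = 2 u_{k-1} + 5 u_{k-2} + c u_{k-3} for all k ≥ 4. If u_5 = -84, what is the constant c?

u_4 = -42 + 8c
u_5 = -114 + 10c
So -114 + 10c = -84, giving c = 3.

3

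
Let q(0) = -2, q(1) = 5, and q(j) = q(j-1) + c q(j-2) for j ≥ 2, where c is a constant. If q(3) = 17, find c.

q(2) = 5 - 2c
q(3) = 5 + 3c
So 5 + 3c = 17, giving c = 4.

4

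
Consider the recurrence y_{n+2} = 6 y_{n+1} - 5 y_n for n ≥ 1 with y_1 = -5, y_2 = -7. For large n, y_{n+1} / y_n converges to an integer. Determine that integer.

5

The characteristic equation is r^2 - 6r + 5 = 0, which factors as (r - 5)(r - 1) = 0.
So the roots are 5 and 1. Since |5| > |1| and the coefficient of 5^n is non-zero, the ratio tends to 5.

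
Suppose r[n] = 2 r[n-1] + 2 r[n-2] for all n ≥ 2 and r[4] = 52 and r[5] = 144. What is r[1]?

4

Rearranging, r[n-2] = (r[n] - 2 r[n-1]) / 2.
r[3] = (144 - 2*52) / 2 = 40/2 = 20
r[2] = (52 - 2*20) / 2 = 12/2 = 6
r[1] = (20 - 2*6) / 2 = 8/2 = 4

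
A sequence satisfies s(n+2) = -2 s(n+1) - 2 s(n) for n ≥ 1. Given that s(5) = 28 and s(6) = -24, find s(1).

-7

Rearranging, s(n-2) = (s(n) + 2 s(n-1)) / -2.
s(4) = (-24 + 2·28) / -2 = 32/-2 = -16
s(3) = (28 + 2·(-16)) / -2 = -4/-2 = 2
s(2) = (-16 + 2·2) / -2 = -12/-2 = 6
s(1) = (2 + 2·6) / -2 = 14/-2 = -7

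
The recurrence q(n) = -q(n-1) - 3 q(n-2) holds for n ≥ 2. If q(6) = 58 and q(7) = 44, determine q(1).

Rearranging, q(n-2) = (q(n) + q(n-1)) / -3.
q(5) = (44 + 58) / -3 = 102/-3 = -34
q(4) = (58 + (-34)) / -3 = 24/-3 = -8
q(3) = (-34 + (-8)) / -3 = -42/-3 = 14
q(2) = (-8 + 14) / -3 = 6/-3 = -2
q(1) = (14 + (-2)) / -3 = 12/-3 = -4

-4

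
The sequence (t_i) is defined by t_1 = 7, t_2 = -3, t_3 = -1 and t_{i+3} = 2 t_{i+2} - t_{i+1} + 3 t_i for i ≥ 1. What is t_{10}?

t_4 = 2·(-1) - (-3) + 3·7 = 22
t_5 = 2·22 - (-1) + 3·(-3) = 36
t_6 = 2·36 - 22 + 3·(-1) = 47
t_7 = 2·47 - 36 + 3·22 = 124
t_8 = 2·124 - 47 + 3·36 = 309
t_9 = 2·309 - 124 + 3·47 = 635
t_{10} = 2·635 - 309 + 3·124 = 1333

1333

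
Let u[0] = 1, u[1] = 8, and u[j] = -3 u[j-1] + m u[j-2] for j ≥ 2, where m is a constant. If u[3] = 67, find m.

u[2] = -24 + m
u[3] = 72 + 5m
So 72 + 5m = 67, giving m = -1.

-1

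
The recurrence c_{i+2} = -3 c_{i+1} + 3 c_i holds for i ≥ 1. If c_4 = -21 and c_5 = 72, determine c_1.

-3

Rearranging, c_{i-2} = (c_i + 3 c_{i-1}) / 3.
c_3 = (72 + 3(-21)) / 3 = 9/3 = 3
c_2 = (-21 + 3(3)) / 3 = -12/3 = -4
c_1 = (3 + 3(-4)) / 3 = -9/3 = -3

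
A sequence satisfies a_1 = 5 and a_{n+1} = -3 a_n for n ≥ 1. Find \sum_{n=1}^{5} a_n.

a_2 = -3·5 = -15
a_3 = -3·(-15) = 45
a_4 = -3·45 = -135
a_5 = -3·(-135) = 405
Sum = 5 + (-15) + 45 + (-135) + 405 = 305

305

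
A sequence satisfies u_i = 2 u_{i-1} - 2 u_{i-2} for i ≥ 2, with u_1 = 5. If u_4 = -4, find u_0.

Let u_0 = z.
u_2 = 10 - 2z
u_3 = 10 - 4z
u_4 = -4z
So -4z = -4, giving z = 1.

1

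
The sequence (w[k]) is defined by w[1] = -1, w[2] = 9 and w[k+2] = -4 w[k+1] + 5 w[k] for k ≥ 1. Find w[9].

w[3] = -4(9) + 5(-1) = -41
w[4] = -4(-41) + 5(9) = 209
w[5] = -4(209) + 5(-41) = -1041
w[6] = -4(-1041) + 5(209) = 5209
w[7] = -4(5209) + 5(-1041) = -26041
w[8] = -4(-26041) + 5(5209) = 130209
w[9] = -4(130209) + 5(-26041) = -651041

-651041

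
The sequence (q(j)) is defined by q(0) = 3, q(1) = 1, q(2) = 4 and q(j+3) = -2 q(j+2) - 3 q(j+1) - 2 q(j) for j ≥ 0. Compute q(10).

-8

q(3) = -2*4 - 3*1 - 2*3 = -17
q(4) = -2*(-17) - 3*4 - 2*1 = 20
q(5) = -2*20 - 3*(-17) - 2*4 = 3
q(6) = -2*3 - 3*20 - 2*(-17) = -32
q(7) = -2*(-32) - 3*3 - 2*20 = 15
q(8) = -2*15 - 3*(-32) - 2*3 = 60
q(9) = -2*60 - 3*15 - 2*(-32) = -101
q(10) = -2*(-101) - 3*60 - 2*15 = -8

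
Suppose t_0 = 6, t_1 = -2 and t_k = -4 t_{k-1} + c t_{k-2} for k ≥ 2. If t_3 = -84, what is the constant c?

2

t_2 = 8 + 6c
t_3 = -32 - 26c
So -32 - 26c = -84, giving c = 2.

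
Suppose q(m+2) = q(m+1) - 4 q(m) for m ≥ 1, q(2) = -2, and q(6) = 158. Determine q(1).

6

Let q(1) = z.
q(3) = -2 - 4z
q(4) = 6 - 4z
q(5) = 14 + 12z
q(6) = -10 + 28z
So -10 + 28z = 158, giving z = 6.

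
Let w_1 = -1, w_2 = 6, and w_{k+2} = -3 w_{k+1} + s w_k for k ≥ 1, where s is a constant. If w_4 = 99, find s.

5

w_3 = -18 - s
w_4 = 54 + 9s
So 54 + 9s = 99, giving s = 5.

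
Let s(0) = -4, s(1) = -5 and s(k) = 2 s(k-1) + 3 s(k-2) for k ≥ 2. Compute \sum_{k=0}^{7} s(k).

-7380

s(2) = 2·(-5) + 3·(-4) = -22
s(3) = 2·(-22) + 3·(-5) = -59
s(4) = 2·(-59) + 3·(-22) = -184
s(5) = 2·(-184) + 3·(-59) = -545
s(6) = 2·(-545) + 3·(-184) = -1642
s(7) = 2·(-1642) + 3·(-545) = -4919
Sum = (-4) + (-5) + (-22) + (-59) + (-184) + (-545) + (-1642) + (-4919) = -7380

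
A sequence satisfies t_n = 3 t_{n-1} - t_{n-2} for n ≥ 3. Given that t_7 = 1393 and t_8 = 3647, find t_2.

7

Rearranging, t_{n-2} = -(t_n - 3 t_{n-1}).
t_6 = -(3647 - 3*1393) = 532
t_5 = -(1393 - 3*532) = 203
t_4 = -(532 - 3*203) = 77
t_3 = -(203 - 3*77) = 28
t_2 = -(77 - 3*28) = 7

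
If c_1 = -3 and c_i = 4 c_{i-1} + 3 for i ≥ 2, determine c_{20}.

The fixed point is 3/(1 - 4) = -1, so c_i + 1 = 4(c_{i-1} + 1).
Hence c_i = -2·4^{i-1} - 1.
c_{20} = -2·4^{19} - 1 = -2·274877906944 - 1 = -549755813889.

-549755813889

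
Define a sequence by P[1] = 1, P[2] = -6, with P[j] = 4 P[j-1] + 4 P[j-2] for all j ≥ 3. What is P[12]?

-30402560

P[3] = 4*(-6) + 4*1 = -20
P[4] = 4*(-20) + 4*(-6) = -104
P[5] = 4*(-104) + 4*(-20) = -496
P[6] = 4*(-496) + 4*(-104) = -2400
P[7] = 4*(-2400) + 4*(-496) = -11584
P[8] = 4*(-11584) + 4*(-2400) = -55936
P[9] = 4*(-55936) + 4*(-11584) = -270080
P[10] = 4*(-270080) + 4*(-55936) = -1304064
P[11] = 4*(-1304064) + 4*(-270080) = -6296576
P[12] = 4*(-6296576) + 4*(-1304064) = -30402560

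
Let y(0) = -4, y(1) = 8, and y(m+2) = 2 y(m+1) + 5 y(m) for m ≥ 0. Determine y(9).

y(2) = 2(8) + 5(-4) = -4
y(3) = 2(-4) + 5(8) = 32
y(4) = 2(32) + 5(-4) = 44
y(5) = 2(44) + 5(32) = 248
y(6) = 2(248) + 5(44) = 716
y(7) = 2(716) + 5(248) = 2672
y(8) = 2(2672) + 5(716) = 8924
y(9) = 2(8924) + 5(2672) = 31208

31208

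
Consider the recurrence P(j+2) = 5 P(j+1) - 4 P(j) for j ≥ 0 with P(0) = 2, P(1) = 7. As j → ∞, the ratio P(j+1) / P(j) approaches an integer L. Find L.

4

The characteristic equation is r^2 - 5r + 4 = 0, which factors as (r - 4)(r - 1) = 0.
So the roots are 4 and 1. Since |4| > |1| and the coefficient of 4^j is non-zero, the ratio tends to 4.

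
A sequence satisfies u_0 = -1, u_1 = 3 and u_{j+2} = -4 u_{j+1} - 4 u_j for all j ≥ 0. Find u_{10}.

-6144

u_2 = -4*3 - 4*(-1) = -8
u_3 = -4*(-8) - 4*3 = 20
u_4 = -4*20 - 4*(-8) = -48
u_5 = -4*(-48) - 4*20 = 112
u_6 = -4*112 - 4*(-48) = -256
u_7 = -4*(-256) - 4*112 = 576
u_8 = -4*576 - 4*(-256) = -1280
u_9 = -4*(-1280) - 4*576 = 2816
u_{10} = -4*2816 - 4*(-1280) = -6144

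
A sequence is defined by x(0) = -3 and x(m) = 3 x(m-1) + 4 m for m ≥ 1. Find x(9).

x(1) = 3*(-3) + 4 = -5
x(2) = 3*(-5) + 8 = -7
x(3) = 3*(-7) + 12 = -9
x(4) = 3*(-9) + 16 = -11
x(5) = 3*(-11) + 20 = -13
x(6) = 3*(-13) + 24 = -15
x(7) = 3*(-15) + 28 = -17
x(8) = 3*(-17) + 32 = -19
x(9) = 3*(-19) + 36 = -21

-21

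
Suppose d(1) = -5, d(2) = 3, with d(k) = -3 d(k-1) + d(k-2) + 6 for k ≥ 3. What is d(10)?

d(3) = -3(3) + (-5) + 6 = -8
d(4) = -3(-8) + 3 + 6 = 33
d(5) = -3(33) + (-8) + 6 = -101
d(6) = -3(-101) + 33 + 6 = 342
d(7) = -3(342) + (-101) + 6 = -1121
d(8) = -3(-1121) + 342 + 6 = 3711
d(9) = -3(3711) + (-1121) + 6 = -12248
d(10) = -3(-12248) + 3711 + 6 = 40461

40461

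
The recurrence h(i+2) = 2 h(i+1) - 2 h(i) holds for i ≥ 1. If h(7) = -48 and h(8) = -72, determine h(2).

3

Rearranging, h(i-2) = (h(i) - 2 h(i-1)) / -2.
h(6) = (-72 - 2*(-48)) / -2 = 24/-2 = -12
h(5) = (-48 - 2*(-12)) / -2 = -24/-2 = 12
h(4) = (-12 - 2*12) / -2 = -36/-2 = 18
h(3) = (12 - 2*18) / -2 = -24/-2 = 12
h(2) = (18 - 2*12) / -2 = -6/-2 = 3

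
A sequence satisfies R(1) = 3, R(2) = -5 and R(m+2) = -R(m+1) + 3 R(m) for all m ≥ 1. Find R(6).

-158

R(3) = -(-5) + 3·3 = 14
R(4) = -14 + 3·(-5) = -29
R(5) = -(-29) + 3·14 = 71
R(6) = -71 + 3·(-29) = -158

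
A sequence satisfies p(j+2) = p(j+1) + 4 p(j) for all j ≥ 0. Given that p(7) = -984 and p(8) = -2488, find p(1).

-4

Rearranging, p(j-2) = (p(j) - p(j-1)) / 4.
p(6) = (-2488 - (-984)) / 4 = -1504/4 = -376
p(5) = (-984 - (-376)) / 4 = -608/4 = -152
p(4) = (-376 - (-152)) / 4 = -224/4 = -56
p(3) = (-152 - (-56)) / 4 = -96/4 = -24
p(2) = (-56 - (-24)) / 4 = -32/4 = -8
p(1) = (-24 - (-8)) / 4 = -16/4 = -4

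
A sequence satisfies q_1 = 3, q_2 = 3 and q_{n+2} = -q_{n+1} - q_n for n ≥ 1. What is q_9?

q_3 = -3 - 3 = -6
q_4 = -(-6) - 3 = 3
q_5 = -3 - (-6) = 3
q_6 = -3 - 3 = -6
q_7 = -(-6) - 3 = 3
q_8 = -3 - (-6) = 3
q_9 = -3 - 3 = -6

-6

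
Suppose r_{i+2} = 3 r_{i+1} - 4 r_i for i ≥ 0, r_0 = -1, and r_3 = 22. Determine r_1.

Let r_1 = y.
r_2 = 4 + 3y
r_3 = 12 + 5y
So 12 + 5y = 22, giving y = 2.

2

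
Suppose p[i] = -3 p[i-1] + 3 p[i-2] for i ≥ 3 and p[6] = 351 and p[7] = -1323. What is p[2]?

6

Rearranging, p[i-2] = (p[i] + 3 p[i-1]) / 3.
p[5] = (-1323 + 3*351) / 3 = -270/3 = -90
p[4] = (351 + 3*(-90)) / 3 = 81/3 = 27
p[3] = (-90 + 3*27) / 3 = -9/3 = -3
p[2] = (27 + 3*(-3)) / 3 = 18/3 = 6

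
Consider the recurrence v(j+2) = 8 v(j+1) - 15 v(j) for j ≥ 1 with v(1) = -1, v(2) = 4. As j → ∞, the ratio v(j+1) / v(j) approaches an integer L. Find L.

The characteristic equation is r^2 - 8r + 15 = 0, which factors as (r - 5)(r - 3) = 0.
So the roots are 5 and 3. Since |5| > |3| and the coefficient of 5^j is non-zero, the ratio tends to 5.

5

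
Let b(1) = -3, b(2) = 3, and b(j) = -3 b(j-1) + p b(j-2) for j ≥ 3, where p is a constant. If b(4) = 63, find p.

b(3) = -9 - 3p
b(4) = 27 + 12p
So 27 + 12p = 63, giving p = 3.

3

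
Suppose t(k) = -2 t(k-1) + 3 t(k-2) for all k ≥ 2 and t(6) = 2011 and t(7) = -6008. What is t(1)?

-2

Rearranging, t(k-2) = (t(k) + 2 t(k-1)) / 3.
t(5) = (-6008 + 2·2011) / 3 = -1986/3 = -662
t(4) = (2011 + 2·(-662)) / 3 = 687/3 = 229
t(3) = (-662 + 2·229) / 3 = -204/3 = -68
t(2) = (229 + 2·(-68)) / 3 = 93/3 = 31
t(1) = (-68 + 2·31) / 3 = -6/3 = -2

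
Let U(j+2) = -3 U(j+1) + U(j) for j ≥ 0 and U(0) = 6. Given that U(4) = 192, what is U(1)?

-4

Let U(1) = z.
U(2) = 6 - 3z
U(3) = -18 + 10z
U(4) = 60 - 33z
So 60 - 33z = 192, giving z = -4.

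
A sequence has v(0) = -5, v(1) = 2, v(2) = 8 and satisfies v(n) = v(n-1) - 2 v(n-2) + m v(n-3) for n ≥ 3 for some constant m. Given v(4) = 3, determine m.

-5

v(3) = 4 - 5m
v(4) = -12 - 3m
So -12 - 3m = 3, giving m = -5.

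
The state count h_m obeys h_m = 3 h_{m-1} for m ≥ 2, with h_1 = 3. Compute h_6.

h_2 = 3·3 = 9
h_3 = 3·9 = 27
h_4 = 3·27 = 81
h_5 = 3·81 = 243
h_6 = 3·243 = 729

729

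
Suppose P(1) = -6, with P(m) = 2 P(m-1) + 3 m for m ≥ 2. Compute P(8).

P(2) = 2*(-6) + 6 = -6
P(3) = 2*(-6) + 9 = -3
P(4) = 2*(-3) + 12 = 6
P(5) = 2*6 + 15 = 27
P(6) = 2*27 + 18 = 72
P(7) = 2*72 + 21 = 165
P(8) = 2*165 + 24 = 354

354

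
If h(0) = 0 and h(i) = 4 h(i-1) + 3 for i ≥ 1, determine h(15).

The fixed point is 3/(1 - 4) = -1, so h(i) + 1 = 4(h(i-1) + 1).
Hence h(i) = 1·4^i - 1.
h(15) = 1·4^{15} - 1 = 1·1073741824 - 1 = 1073741823.

1073741823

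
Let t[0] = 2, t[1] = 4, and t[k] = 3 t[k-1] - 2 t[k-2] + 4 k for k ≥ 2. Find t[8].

t[2] = 3(4) - 2(2) + 8 = 16
t[3] = 3(16) - 2(4) + 12 = 52
t[4] = 3(52) - 2(16) + 16 = 140
t[5] = 3(140) - 2(52) + 20 = 336
t[6] = 3(336) - 2(140) + 24 = 752
t[7] = 3(752) - 2(336) + 28 = 1612
t[8] = 3(1612) - 2(752) + 32 = 3364

3364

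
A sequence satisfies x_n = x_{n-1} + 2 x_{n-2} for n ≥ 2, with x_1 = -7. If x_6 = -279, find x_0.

-6

Let x_0 = z.
x_2 = -7 + 2z
x_3 = -21 + 2z
x_4 = -35 + 6z
x_5 = -77 + 10z
x_6 = -147 + 22z
So -147 + 22z = -279, giving z = -6.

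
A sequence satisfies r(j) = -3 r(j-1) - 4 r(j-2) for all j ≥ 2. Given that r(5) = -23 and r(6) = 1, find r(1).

Rearranging, r(j-2) = (r(j) + 3 r(j-1)) / -4.
r(4) = (1 + 3*(-23)) / -4 = -68/-4 = 17
r(3) = (-23 + 3*17) / -4 = 28/-4 = -7
r(2) = (17 + 3*(-7)) / -4 = -4/-4 = 1
r(1) = (-7 + 3*1) / -4 = -4/-4 = 1

1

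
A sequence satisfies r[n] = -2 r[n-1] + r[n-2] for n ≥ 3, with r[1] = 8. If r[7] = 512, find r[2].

-4

Let r[2] = v.
r[3] = 8 - 2v
r[4] = -16 + 5v
r[5] = 40 - 12v
r[6] = -96 + 29v
r[7] = 232 - 70v
So 232 - 70v = 512, giving v = -4.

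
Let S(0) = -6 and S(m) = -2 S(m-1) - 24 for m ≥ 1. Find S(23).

The fixed point is -24/(1 + 2) = -8, so S(m) + 8 = -2(S(m-1) + 8).
Hence S(m) = 2·(-2)^m - 8.
S(23) = 2·(-2)^{23} - 8 = 2·-8388608 - 8 = -16777224.

-16777224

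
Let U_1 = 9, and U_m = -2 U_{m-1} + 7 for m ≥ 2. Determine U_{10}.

-3411

U_2 = -2*9 + 7 = -11
U_3 = -2*(-11) + 7 = 29
U_4 = -2*29 + 7 = -51
U_5 = -2*(-51) + 7 = 109
U_6 = -2*109 + 7 = -211
U_7 = -2*(-211) + 7 = 429
U_8 = -2*429 + 7 = -851
U_9 = -2*(-851) + 7 = 1709
U_{10} = -2*1709 + 7 = -3411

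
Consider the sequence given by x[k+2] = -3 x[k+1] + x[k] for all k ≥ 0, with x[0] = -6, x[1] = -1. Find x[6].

x[2] = -3(-1) + (-6) = -3
x[3] = -3(-3) + (-1) = 8
x[4] = -3(8) + (-3) = -27
x[5] = -3(-27) + 8 = 89
x[6] = -3(89) + (-27) = -294

-294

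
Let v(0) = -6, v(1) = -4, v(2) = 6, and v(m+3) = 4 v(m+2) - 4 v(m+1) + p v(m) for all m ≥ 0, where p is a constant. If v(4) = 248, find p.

-4

v(3) = 40 - 6p
v(4) = 136 - 28p
So 136 - 28p = 248, giving p = -4.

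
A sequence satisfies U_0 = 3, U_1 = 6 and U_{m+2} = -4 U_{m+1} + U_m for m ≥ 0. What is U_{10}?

-2201493

U_2 = -4*6 + 3 = -21
U_3 = -4*(-21) + 6 = 90
U_4 = -4*90 + (-21) = -381
U_5 = -4*(-381) + 90 = 1614
U_6 = -4*1614 + (-381) = -6837
U_7 = -4*(-6837) + 1614 = 28962
U_8 = -4*28962 + (-6837) = -122685
U_9 = -4*(-122685) + 28962 = 519702
U_{10} = -4*519702 + (-122685) = -2201493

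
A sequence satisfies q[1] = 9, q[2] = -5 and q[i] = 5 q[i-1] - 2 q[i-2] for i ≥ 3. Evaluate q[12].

q[3] = 5(-5) - 2(9) = -43
q[4] = 5(-43) - 2(-5) = -205
q[5] = 5(-205) - 2(-43) = -939
q[6] = 5(-939) - 2(-205) = -4285
q[7] = 5(-4285) - 2(-939) = -19547
q[8] = 5(-19547) - 2(-4285) = -89165
q[9] = 5(-89165) - 2(-19547) = -406731
q[10] = 5(-406731) - 2(-89165) = -1855325
q[11] = 5(-1855325) - 2(-406731) = -8463163
q[12] = 5(-8463163) - 2(-1855325) = -38605165

-38605165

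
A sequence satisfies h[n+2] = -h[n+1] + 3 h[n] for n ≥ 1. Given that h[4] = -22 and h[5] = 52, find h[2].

Rearranging, h[n-2] = (h[n] + h[n-1]) / 3.
h[3] = (52 + (-22)) / 3 = 30/3 = 10
h[2] = (-22 + 10) / 3 = -12/3 = -4

-4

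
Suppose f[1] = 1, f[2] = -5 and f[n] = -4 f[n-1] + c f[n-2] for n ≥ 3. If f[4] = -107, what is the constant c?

3

f[3] = 20 + c
f[4] = -80 - 9c
So -80 - 9c = -107, giving c = 3.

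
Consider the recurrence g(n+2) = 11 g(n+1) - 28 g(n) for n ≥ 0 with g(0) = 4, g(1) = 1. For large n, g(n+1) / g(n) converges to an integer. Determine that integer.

The characteristic equation is r^2 - 11r + 28 = 0, which factors as (r - 7)(r - 4) = 0.
So the roots are 7 and 4. Since |7| > |4| and the coefficient of 7^n is non-zero, the ratio tends to 7.

7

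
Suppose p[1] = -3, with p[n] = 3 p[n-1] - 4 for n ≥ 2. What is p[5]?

-403

p[2] = 3(-3) - 4 = -13
p[3] = 3(-13) - 4 = -43
p[4] = 3(-43) - 4 = -133
p[5] = 3(-133) - 4 = -403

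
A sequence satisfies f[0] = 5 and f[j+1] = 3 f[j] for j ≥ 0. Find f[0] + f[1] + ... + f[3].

f[1] = 3*5 = 15
f[2] = 3*15 = 45
f[3] = 3*45 = 135
Sum = 5 + 15 + 45 + 135 = 200

200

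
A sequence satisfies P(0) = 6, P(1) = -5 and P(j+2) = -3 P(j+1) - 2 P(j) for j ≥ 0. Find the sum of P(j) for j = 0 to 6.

P(2) = -3·(-5) - 2·6 = 3
P(3) = -3·3 - 2·(-5) = 1
P(4) = -3·1 - 2·3 = -9
P(5) = -3·(-9) - 2·1 = 25
P(6) = -3·25 - 2·(-9) = -57
Sum = 6 + (-5) + 3 + 1 + (-9) + 25 + (-57) = -36

-36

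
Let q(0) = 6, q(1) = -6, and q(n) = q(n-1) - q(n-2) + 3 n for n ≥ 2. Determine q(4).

q(2) = (-6) - 6 + 6 = -6
q(3) = (-6) - (-6) + 9 = 9
q(4) = 9 - (-6) + 12 = 27

27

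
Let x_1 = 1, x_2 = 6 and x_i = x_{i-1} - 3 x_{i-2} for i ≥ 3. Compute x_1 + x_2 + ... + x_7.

x_3 = 6 - 3(1) = 3
x_4 = 3 - 3(6) = -15
x_5 = (-15) - 3(3) = -24
x_6 = (-24) - 3(-15) = 21
x_7 = 21 - 3(-24) = 93
Sum = 1 + 6 + 3 + (-15) + (-24) + 21 + 93 = 85

85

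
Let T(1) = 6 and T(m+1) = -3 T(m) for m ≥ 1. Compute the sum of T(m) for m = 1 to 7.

3282

T(2) = -3*6 = -18
T(3) = -3*(-18) = 54
T(4) = -3*54 = -162
T(5) = -3*(-162) = 486
T(6) = -3*486 = -1458
T(7) = -3*(-1458) = 4374
Sum = 6 + (-18) + 54 + (-162) + 486 + (-1458) + 4374 = 3282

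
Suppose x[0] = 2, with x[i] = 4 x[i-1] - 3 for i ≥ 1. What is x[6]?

4097

x[1] = 4*2 - 3 = 5
x[2] = 4*5 - 3 = 17
x[3] = 4*17 - 3 = 65
x[4] = 4*65 - 3 = 257
x[5] = 4*257 - 3 = 1025
x[6] = 4*1025 - 3 = 4097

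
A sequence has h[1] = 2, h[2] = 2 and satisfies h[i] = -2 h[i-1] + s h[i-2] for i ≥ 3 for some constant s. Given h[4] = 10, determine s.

h[3] = -4 + 2s
h[4] = 8 - 2s
So 8 - 2s = 10, giving s = -1.

-1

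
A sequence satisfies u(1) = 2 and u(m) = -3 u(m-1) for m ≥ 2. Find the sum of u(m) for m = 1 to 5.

122

u(2) = -3·2 = -6
u(3) = -3·(-6) = 18
u(4) = -3·18 = -54
u(5) = -3·(-54) = 162
Sum = 2 + (-6) + 18 + (-54) + 162 = 122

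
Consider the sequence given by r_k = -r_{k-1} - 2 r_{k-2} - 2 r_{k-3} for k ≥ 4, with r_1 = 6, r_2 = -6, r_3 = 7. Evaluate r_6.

r_4 = -7 - 2·(-6) - 2·6 = -7
r_5 = -(-7) - 2·7 - 2·(-6) = 5
r_6 = -5 - 2·(-7) - 2·7 = -5

-5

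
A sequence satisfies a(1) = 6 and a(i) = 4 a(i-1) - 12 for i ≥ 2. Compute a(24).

The fixed point is -12/(1 - 4) = 4, so a(i) - 4 = 4(a(i-1) - 4).
Hence a(i) = 2·4^{i-1} + 4.
a(24) = 2·4^{23} + 4 = 2·70368744177664 + 4 = 140737488355332.

140737488355332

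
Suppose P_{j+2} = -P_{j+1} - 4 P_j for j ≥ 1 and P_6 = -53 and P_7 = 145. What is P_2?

Rearranging, P_{j-2} = (P_j + P_{j-1}) / -4.
P_5 = (145 + (-53)) / -4 = 92/-4 = -23
P_4 = (-53 + (-23)) / -4 = -76/-4 = 19
P_3 = (-23 + 19) / -4 = -4/-4 = 1
P_2 = (19 + 1) / -4 = 20/-4 = -5

-5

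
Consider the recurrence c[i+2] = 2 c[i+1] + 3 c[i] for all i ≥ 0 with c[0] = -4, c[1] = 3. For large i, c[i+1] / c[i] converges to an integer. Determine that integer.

The characteristic equation is r^2 - 2r - 3 = 0, which factors as (r - 3)(r + 1) = 0.
So the roots are 3 and -1. Since |3| > |-1| and the coefficient of 3^i is non-zero, the ratio tends to 3.

3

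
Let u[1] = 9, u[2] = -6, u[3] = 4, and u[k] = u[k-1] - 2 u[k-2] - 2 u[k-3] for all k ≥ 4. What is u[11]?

6

u[4] = 4 - 2·(-6) - 2·9 = -2
u[5] = (-2) - 2·4 - 2·(-6) = 2
u[6] = 2 - 2·(-2) - 2·4 = -2
u[7] = (-2) - 2·2 - 2·(-2) = -2
u[8] = (-2) - 2·(-2) - 2·2 = -2
u[9] = (-2) - 2·(-2) - 2·(-2) = 6
u[10] = 6 - 2·(-2) - 2·(-2) = 14
u[11] = 14 - 2·6 - 2·(-2) = 6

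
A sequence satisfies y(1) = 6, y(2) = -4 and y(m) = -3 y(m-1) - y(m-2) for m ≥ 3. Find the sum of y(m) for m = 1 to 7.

y(3) = -3(-4) - 6 = 6
y(4) = -3(6) - (-4) = -14
y(5) = -3(-14) - 6 = 36
y(6) = -3(36) - (-14) = -94
y(7) = -3(-94) - 36 = 246
Sum = 6 + (-4) + 6 + (-14) + 36 + (-94) + 246 = 182

182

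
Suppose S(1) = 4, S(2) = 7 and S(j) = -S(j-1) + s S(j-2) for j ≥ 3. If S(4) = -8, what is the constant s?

S(3) = -7 + 4s
S(4) = 7 + 3s
So 7 + 3s = -8, giving s = -5.

-5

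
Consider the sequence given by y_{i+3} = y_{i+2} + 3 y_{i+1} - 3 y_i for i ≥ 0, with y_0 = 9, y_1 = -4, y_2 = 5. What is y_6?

-43

y_3 = 5 + 3·(-4) - 3·9 = -34
y_4 = (-34) + 3·5 - 3·(-4) = -7
y_5 = (-7) + 3·(-34) - 3·5 = -124
y_6 = (-124) + 3·(-7) - 3·(-34) = -43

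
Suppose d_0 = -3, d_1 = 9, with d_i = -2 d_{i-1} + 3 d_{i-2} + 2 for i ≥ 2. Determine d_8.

d_2 = -2*9 + 3*(-3) + 2 = -25
d_3 = -2*(-25) + 3*9 + 2 = 79
d_4 = -2*79 + 3*(-25) + 2 = -231
d_5 = -2*(-231) + 3*79 + 2 = 701
d_6 = -2*701 + 3*(-231) + 2 = -2093
d_7 = -2*(-2093) + 3*701 + 2 = 6291
d_8 = -2*6291 + 3*(-2093) + 2 = -18859

-18859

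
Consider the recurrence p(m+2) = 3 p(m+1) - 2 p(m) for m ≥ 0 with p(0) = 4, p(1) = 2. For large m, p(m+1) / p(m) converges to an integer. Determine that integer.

2

The characteristic equation is r^2 - 3r + 2 = 0, which factors as (r - 2)(r - 1) = 0.
So the roots are 2 and 1. Since |2| > |1| and the coefficient of 2^m is non-zero, the ratio tends to 2.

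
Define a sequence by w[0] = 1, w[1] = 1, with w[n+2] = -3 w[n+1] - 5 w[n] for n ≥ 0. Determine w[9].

w[2] = -3(1) - 5(1) = -8
w[3] = -3(-8) - 5(1) = 19
w[4] = -3(19) - 5(-8) = -17
w[5] = -3(-17) - 5(19) = -44
w[6] = -3(-44) - 5(-17) = 217
w[7] = -3(217) - 5(-44) = -431
w[8] = -3(-431) - 5(217) = 208
w[9] = -3(208) - 5(-431) = 1531

1531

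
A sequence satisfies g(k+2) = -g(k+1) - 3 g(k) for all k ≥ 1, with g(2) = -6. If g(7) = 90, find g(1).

Let g(1) = x.
g(3) = 6 - 3x
g(4) = 12 + 3x
g(5) = -30 + 6x
g(6) = -6 - 15x
g(7) = 96 - 3x
So 96 - 3x = 90, giving x = 2.

2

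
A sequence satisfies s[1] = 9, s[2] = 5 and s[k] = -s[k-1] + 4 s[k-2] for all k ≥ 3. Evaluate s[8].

-1435

s[3] = -5 + 4·9 = 31
s[4] = -31 + 4·5 = -11
s[5] = -(-11) + 4·31 = 135
s[6] = -135 + 4·(-11) = -179
s[7] = -(-179) + 4·135 = 719
s[8] = -719 + 4·(-179) = -1435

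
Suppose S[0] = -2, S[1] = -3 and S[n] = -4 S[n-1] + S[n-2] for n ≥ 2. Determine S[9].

-248259

S[2] = -4*(-3) + (-2) = 10
S[3] = -4*10 + (-3) = -43
S[4] = -4*(-43) + 10 = 182
S[5] = -4*182 + (-43) = -771
S[6] = -4*(-771) + 182 = 3266
S[7] = -4*3266 + (-771) = -13835
S[8] = -4*(-13835) + 3266 = 58606
S[9] = -4*58606 + (-13835) = -248259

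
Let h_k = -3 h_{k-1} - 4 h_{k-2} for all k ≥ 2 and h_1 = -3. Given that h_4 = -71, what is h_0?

Let h_0 = x.
h_2 = 9 - 4x
h_3 = -15 + 12x
h_4 = 9 - 20x
So 9 - 20x = -71, giving x = 4.

4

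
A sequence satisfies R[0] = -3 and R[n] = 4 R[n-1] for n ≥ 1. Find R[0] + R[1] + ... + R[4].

-1023

R[1] = 4(-3) = -12
R[2] = 4(-12) = -48
R[3] = 4(-48) = -192
R[4] = 4(-192) = -768
Sum = (-3) + (-12) + (-48) + (-192) + (-768) = -1023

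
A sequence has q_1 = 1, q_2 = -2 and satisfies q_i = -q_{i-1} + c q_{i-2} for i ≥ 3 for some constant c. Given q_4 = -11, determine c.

q_3 = 2 + c
q_4 = -2 - 3c
So -2 - 3c = -11, giving c = 3.

3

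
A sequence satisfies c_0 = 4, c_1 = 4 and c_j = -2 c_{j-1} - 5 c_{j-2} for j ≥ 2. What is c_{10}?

13412

c_2 = -2*4 - 5*4 = -28
c_3 = -2*(-28) - 5*4 = 36
c_4 = -2*36 - 5*(-28) = 68
c_5 = -2*68 - 5*36 = -316
c_6 = -2*(-316) - 5*68 = 292
c_7 = -2*292 - 5*(-316) = 996
c_8 = -2*996 - 5*292 = -3452
c_9 = -2*(-3452) - 5*996 = 1924
c_{10} = -2*1924 - 5*(-3452) = 13412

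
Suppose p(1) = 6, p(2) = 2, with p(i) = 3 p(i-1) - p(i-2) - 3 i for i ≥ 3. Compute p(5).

p(3) = 3(2) - 6 - 9 = -9
p(4) = 3(-9) - 2 - 12 = -41
p(5) = 3(-41) - (-9) - 15 = -129

-129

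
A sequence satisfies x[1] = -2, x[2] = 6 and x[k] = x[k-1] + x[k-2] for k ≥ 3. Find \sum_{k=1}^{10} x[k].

x[3] = 6 + (-2) = 4
x[4] = 4 + 6 = 10
x[5] = 10 + 4 = 14
x[6] = 14 + 10 = 24
x[7] = 24 + 14 = 38
x[8] = 38 + 24 = 62
x[9] = 62 + 38 = 100
x[10] = 100 + 62 = 162
Sum = (-2) + 6 + 4 + 10 + 14 + 24 + 38 + 62 + 100 + 162 = 418

418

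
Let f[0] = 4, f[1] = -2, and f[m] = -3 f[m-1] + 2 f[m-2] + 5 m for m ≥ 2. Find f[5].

f[2] = -3·(-2) + 2·4 + 10 = 24
f[3] = -3·24 + 2·(-2) + 15 = -61
f[4] = -3·(-61) + 2·24 + 20 = 251
f[5] = -3·251 + 2·(-61) + 25 = -850

-850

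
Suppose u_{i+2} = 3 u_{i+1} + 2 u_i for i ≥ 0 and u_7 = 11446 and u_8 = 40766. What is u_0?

8

Rearranging, u_{i-2} = (u_i - 3 u_{i-1}) / 2.
u_6 = (40766 - 3(11446)) / 2 = 6428/2 = 3214
u_5 = (11446 - 3(3214)) / 2 = 1804/2 = 902
u_4 = (3214 - 3(902)) / 2 = 508/2 = 254
u_3 = (902 - 3(254)) / 2 = 140/2 = 70
u_2 = (254 - 3(70)) / 2 = 44/2 = 22
u_1 = (70 - 3(22)) / 2 = 4/2 = 2
u_0 = (22 - 3(2)) / 2 = 16/2 = 8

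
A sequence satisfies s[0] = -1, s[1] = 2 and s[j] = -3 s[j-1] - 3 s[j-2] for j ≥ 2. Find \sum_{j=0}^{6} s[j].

19

s[2] = -3·2 - 3·(-1) = -3
s[3] = -3·(-3) - 3·2 = 3
s[4] = -3·3 - 3·(-3) = 0
s[5] = -3·0 - 3·3 = -9
s[6] = -3·(-9) - 3·0 = 27
Sum = (-1) + 2 + (-3) + 3 + 0 + (-9) + 27 = 19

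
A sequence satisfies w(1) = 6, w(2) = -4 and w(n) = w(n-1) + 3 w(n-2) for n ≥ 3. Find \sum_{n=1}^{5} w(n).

w(3) = (-4) + 3(6) = 14
w(4) = 14 + 3(-4) = 2
w(5) = 2 + 3(14) = 44
Sum = 6 + (-4) + 14 + 2 + 44 = 62

62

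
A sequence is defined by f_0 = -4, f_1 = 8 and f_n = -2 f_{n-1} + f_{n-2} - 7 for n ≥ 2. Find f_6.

f_2 = -2(8) + (-4) - 7 = -27
f_3 = -2(-27) + 8 - 7 = 55
f_4 = -2(55) + (-27) - 7 = -144
f_5 = -2(-144) + 55 - 7 = 336
f_6 = -2(336) + (-144) - 7 = -823

-823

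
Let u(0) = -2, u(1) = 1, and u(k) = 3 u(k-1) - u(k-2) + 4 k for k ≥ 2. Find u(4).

u(2) = 3*1 - (-2) + 8 = 13
u(3) = 3*13 - 1 + 12 = 50
u(4) = 3*50 - 13 + 16 = 153

153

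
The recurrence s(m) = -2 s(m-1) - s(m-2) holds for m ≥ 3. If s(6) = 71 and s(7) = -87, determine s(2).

7

Rearranging, s(m-2) = -(s(m) + 2 s(m-1)).
s(5) = -(-87 + 2(71)) = -55
s(4) = -(71 + 2(-55)) = 39
s(3) = -(-55 + 2(39)) = -23
s(2) = -(39 + 2(-23)) = 7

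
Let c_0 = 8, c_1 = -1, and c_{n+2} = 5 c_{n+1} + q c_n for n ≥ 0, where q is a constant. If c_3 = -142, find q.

-3

c_2 = -5 + 8q
c_3 = -25 + 39q
So -25 + 39q = -142, giving q = -3.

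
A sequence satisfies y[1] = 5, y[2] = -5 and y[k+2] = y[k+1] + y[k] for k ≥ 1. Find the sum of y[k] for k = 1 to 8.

-60

y[3] = (-5) + 5 = 0
y[4] = 0 + (-5) = -5
y[5] = (-5) + 0 = -5
y[6] = (-5) + (-5) = -10
y[7] = (-10) + (-5) = -15
y[8] = (-15) + (-10) = -25
Sum = 5 + (-5) + 0 + (-5) + (-5) + (-10) + (-15) + (-25) = -60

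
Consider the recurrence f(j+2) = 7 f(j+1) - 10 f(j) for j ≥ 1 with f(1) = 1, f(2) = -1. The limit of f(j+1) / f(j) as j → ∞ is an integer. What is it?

The characteristic equation is r^2 - 7r + 10 = 0, which factors as (r - 5)(r - 2) = 0.
So the roots are 5 and 2. Since |5| > |2| and the coefficient of 5^j is non-zero, the ratio tends to 5.

5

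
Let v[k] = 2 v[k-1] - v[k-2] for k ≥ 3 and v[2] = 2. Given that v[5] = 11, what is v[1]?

-1

Let v[1] = w.
v[3] = 4 - w
v[4] = 6 - 2w
v[5] = 8 - 3w
So 8 - 3w = 11, giving w = -1.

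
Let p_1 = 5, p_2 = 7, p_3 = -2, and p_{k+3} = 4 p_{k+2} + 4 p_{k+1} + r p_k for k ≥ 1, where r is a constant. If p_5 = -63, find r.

p_4 = 20 + 5r
p_5 = 72 + 27r
So 72 + 27r = -63, giving r = -5.

-5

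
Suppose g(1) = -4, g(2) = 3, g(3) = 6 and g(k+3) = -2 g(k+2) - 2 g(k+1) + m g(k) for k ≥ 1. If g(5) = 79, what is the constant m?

g(4) = -18 - 4m
g(5) = 24 + 11m
So 24 + 11m = 79, giving m = 5.

5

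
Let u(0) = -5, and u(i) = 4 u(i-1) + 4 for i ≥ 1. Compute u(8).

-240300

u(1) = 4*(-5) + 4 = -16
u(2) = 4*(-16) + 4 = -60
u(3) = 4*(-60) + 4 = -236
u(4) = 4*(-236) + 4 = -940
u(5) = 4*(-940) + 4 = -3756
u(6) = 4*(-3756) + 4 = -15020
u(7) = 4*(-15020) + 4 = -60076
u(8) = 4*(-60076) + 4 = -240300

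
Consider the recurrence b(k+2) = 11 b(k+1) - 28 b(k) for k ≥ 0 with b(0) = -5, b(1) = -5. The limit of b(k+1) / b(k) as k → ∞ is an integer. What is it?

The characteristic equation is r^2 - 11r + 28 = 0, which factors as (r - 7)(r - 4) = 0.
So the roots are 7 and 4. Since |7| > |4| and the coefficient of 7^k is non-zero, the ratio tends to 7.

7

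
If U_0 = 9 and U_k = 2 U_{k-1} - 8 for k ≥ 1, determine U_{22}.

The fixed point is -8/(1 - 2) = 8, so U_k - 8 = 2(U_{k-1} - 8).
Hence U_k = 1·2^k + 8.
U_{22} = 1·2^{22} + 8 = 1·4194304 + 8 = 4194312.

4194312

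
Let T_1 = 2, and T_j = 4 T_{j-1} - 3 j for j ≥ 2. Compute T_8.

-5452

T_2 = 4*2 - 6 = 2
T_3 = 4*2 - 9 = -1
T_4 = 4*(-1) - 12 = -16
T_5 = 4*(-16) - 15 = -79
T_6 = 4*(-79) - 18 = -334
T_7 = 4*(-334) - 21 = -1357
T_8 = 4*(-1357) - 24 = -5452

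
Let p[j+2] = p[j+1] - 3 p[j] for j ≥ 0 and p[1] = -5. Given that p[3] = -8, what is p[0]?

Let p[0] = w.
p[2] = -5 - 3w
p[3] = 10 - 3w
So 10 - 3w = -8, giving w = 6.

6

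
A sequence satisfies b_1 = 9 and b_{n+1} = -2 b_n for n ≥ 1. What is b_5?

144

b_2 = -2*9 = -18
b_3 = -2*(-18) = 36
b_4 = -2*36 = -72
b_5 = -2*(-72) = 144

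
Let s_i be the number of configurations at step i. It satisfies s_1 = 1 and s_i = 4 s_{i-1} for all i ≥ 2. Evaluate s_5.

s_2 = 4(1) = 4
s_3 = 4(4) = 16
s_4 = 4(16) = 64
s_5 = 4(64) = 256

256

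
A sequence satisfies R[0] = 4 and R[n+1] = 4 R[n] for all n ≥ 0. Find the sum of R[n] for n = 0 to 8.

349524

R[1] = 4*4 = 16
R[2] = 4*16 = 64
R[3] = 4*64 = 256
R[4] = 4*256 = 1024
R[5] = 4*1024 = 4096
R[6] = 4*4096 = 16384
R[7] = 4*16384 = 65536
R[8] = 4*65536 = 262144
Sum = 4 + 16 + 64 + 256 + 1024 + 4096 + 16384 + 65536 + 262144 = 349524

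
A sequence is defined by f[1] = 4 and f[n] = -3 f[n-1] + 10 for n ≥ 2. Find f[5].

124

f[2] = -3·4 + 10 = -2
f[3] = -3·(-2) + 10 = 16
f[4] = -3·16 + 10 = -38
f[5] = -3·(-38) + 10 = 124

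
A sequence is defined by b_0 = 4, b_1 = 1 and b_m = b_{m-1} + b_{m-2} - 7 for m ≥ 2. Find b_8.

-158

b_2 = 1 + 4 - 7 = -2
b_3 = (-2) + 1 - 7 = -8
b_4 = (-8) + (-2) - 7 = -17
b_5 = (-17) + (-8) - 7 = -32
b_6 = (-32) + (-17) - 7 = -56
b_7 = (-56) + (-32) - 7 = -95
b_8 = (-95) + (-56) - 7 = -158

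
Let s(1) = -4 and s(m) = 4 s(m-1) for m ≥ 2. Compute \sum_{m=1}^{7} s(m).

s(2) = 4(-4) = -16
s(3) = 4(-16) = -64
s(4) = 4(-64) = -256
s(5) = 4(-256) = -1024
s(6) = 4(-1024) = -4096
s(7) = 4(-4096) = -16384
Sum = (-4) + (-16) + (-64) + (-256) + (-1024) + (-4096) + (-16384) = -21844

-21844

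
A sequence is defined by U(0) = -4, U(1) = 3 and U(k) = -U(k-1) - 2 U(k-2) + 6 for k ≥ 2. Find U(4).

-5

U(2) = -3 - 2(-4) + 6 = 11
U(3) = -11 - 2(3) + 6 = -11
U(4) = -(-11) - 2(11) + 6 = -5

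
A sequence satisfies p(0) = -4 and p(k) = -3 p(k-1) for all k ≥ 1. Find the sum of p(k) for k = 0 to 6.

-2188

p(1) = -3(-4) = 12
p(2) = -3(12) = -36
p(3) = -3(-36) = 108
p(4) = -3(108) = -324
p(5) = -3(-324) = 972
p(6) = -3(972) = -2916
Sum = (-4) + 12 + (-36) + 108 + (-324) + 972 + (-2916) = -2188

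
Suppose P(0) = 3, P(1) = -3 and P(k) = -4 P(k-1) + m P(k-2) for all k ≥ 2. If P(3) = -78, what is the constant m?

P(2) = 12 + 3m
P(3) = -48 - 15m
So -48 - 15m = -78, giving m = 2.

2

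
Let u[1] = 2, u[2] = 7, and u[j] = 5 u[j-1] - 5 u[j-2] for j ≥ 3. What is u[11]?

u[3] = 5*7 - 5*2 = 25
u[4] = 5*25 - 5*7 = 90
u[5] = 5*90 - 5*25 = 325
u[6] = 5*325 - 5*90 = 1175
u[7] = 5*1175 - 5*325 = 4250
u[8] = 5*4250 - 5*1175 = 15375
u[9] = 5*15375 - 5*4250 = 55625
u[10] = 5*55625 - 5*15375 = 201250
u[11] = 5*201250 - 5*55625 = 728125

728125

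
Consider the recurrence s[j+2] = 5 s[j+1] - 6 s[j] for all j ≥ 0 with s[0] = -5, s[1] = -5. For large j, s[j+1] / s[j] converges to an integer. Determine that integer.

The characteristic equation is r^2 - 5r + 6 = 0, which factors as (r - 3)(r - 2) = 0.
So the roots are 3 and 2. Since |3| > |2| and the coefficient of 3^j is non-zero, the ratio tends to 3.

3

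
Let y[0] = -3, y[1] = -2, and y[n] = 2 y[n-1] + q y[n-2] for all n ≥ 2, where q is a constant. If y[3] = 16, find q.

y[2] = -4 - 3q
y[3] = -8 - 8q
So -8 - 8q = 16, giving q = -3.

-3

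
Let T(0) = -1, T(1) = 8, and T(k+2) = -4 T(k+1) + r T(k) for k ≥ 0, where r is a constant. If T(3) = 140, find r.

1

T(2) = -32 - r
T(3) = 128 + 12r
So 128 + 12r = 140, giving r = 1.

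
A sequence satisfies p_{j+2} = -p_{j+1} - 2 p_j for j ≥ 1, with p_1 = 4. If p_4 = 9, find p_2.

-1

Let p_2 = x.
p_3 = -8 - x
p_4 = 8 - x
So 8 - x = 9, giving x = -1.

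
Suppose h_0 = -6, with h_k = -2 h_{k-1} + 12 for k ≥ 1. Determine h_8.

h_1 = -2·(-6) + 12 = 24
h_2 = -2·24 + 12 = -36
h_3 = -2·(-36) + 12 = 84
h_4 = -2·84 + 12 = -156
h_5 = -2·(-156) + 12 = 324
h_6 = -2·324 + 12 = -636
h_7 = -2·(-636) + 12 = 1284
h_8 = -2·1284 + 12 = -2556

-2556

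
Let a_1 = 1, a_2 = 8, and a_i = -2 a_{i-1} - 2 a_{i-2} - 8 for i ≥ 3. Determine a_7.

a_3 = -2·8 - 2·1 - 8 = -26
a_4 = -2·(-26) - 2·8 - 8 = 28
a_5 = -2·28 - 2·(-26) - 8 = -12
a_6 = -2·(-12) - 2·28 - 8 = -40
a_7 = -2·(-40) - 2·(-12) - 8 = 96

96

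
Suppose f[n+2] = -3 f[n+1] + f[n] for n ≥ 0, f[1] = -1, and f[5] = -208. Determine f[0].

Let f[0] = v.
f[2] = 3 + v
f[3] = -10 - 3v
f[4] = 33 + 10v
f[5] = -109 - 33v
So -109 - 33v = -208, giving v = 3.

3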